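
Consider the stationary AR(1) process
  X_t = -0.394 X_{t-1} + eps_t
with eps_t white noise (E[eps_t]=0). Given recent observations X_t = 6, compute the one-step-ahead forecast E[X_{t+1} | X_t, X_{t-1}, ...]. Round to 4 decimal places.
E[X_{t+1} \mid \mathcal F_t] = -2.3640

For an AR(p) model X_t = c + sum_i phi_i X_{t-i} + eps_t, the
one-step-ahead conditional mean is
  E[X_{t+1} | X_t, ...] = c + sum_i phi_i X_{t+1-i}.
Substitute known values:
  E[X_{t+1} | ...] = (-0.394) * (6)
                   = -2.3640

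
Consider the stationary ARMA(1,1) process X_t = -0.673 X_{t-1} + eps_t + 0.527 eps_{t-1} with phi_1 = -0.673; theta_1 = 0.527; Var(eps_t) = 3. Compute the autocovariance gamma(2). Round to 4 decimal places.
\gamma(2) = 0.3477

Multiply the model equation by X_{t-k} and take expectations. With theta_0 = psi_0 = 1 and psi_j the MA(infinity) weights, this gives
  gamma(k) - sum_i phi_i gamma(k-i) = c_k,
  c_k = sigma^2 * sum_{j=k..q} theta_j psi_{j-k}   (c_k = 0 for k > q),
using gamma(-m) = gamma(m).
psi-weights needed (psi_j = theta_j + sum_i phi_i psi_{j-i}):
  psi_1 = theta_1 + phi_1 = 0.527 + (-0.673) = -0.146
Right-hand sides:
  c_0 = sigma^2 (1 + theta_1 psi_1) = 3 * (1 + (0.527)(-0.146)) = 3 * 0.923058 = 2.769174
  c_1 = sigma^2 theta_1 = 3 * (0.527) = 1.581
  c_2 = 0
Equations for k = 0 and k = 1 (AR order 1):
  gamma(0) = phi_1 gamma(1) + c_0
  gamma(1) = phi_1 gamma(0) + c_1
Substituting the second into the first: gamma(0) (1 - phi_1^2) = c_0 + phi_1 c_1, so
  gamma(0) = (c_0 + phi_1 c_1) / (1 - phi_1^2) = (2.769174 + (-0.673)(1.581)) / (1 - (-0.673)^2) = 1.705161 / 0.547071 = 3.116892.
  gamma(1) = phi_1 gamma(0) + c_1 = (-0.673)(3.116892) + (1.581) = -0.516668.
For k = 2 (> q): gamma(2) = phi_1 gamma(1) = (-0.673)(-0.516668) = 0.347718.
Therefore gamma(2) = 0.3477 (to 4 decimal places).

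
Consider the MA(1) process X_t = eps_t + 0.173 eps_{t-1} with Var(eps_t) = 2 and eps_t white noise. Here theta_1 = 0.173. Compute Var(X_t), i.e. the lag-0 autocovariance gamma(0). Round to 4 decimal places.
\gamma(0) = 2.0599

For an MA(q) process X_t = eps_t + sum_i theta_i eps_{t-i} with
Var(eps_t) = sigma^2, the variance is
  gamma(0) = sigma^2 * (1 + sum_i theta_i^2).
  sum_i theta_i^2 = (0.173)^2 = 0.029929.
  gamma(0) = 2 * (1 + 0.029929) = 2 * 1.029929 = 2.059858, which rounds to 2.0599.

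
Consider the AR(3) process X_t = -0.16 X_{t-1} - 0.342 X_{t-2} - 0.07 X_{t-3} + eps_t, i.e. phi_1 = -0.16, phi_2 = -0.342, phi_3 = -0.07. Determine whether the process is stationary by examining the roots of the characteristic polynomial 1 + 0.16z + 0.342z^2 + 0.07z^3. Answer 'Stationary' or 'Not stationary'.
\text{Stationary}

The AR(p) characteristic polynomial is P(z) = 1 + 0.16z + 0.342z^2 + 0.07z^3.
Stationarity requires all roots to lie outside the unit circle, i.e. |z| > 1 for every root.
Degree 3: look for a simple real root z0 first, then factor out (1 - z/z0) and solve the remaining quadratic.
Testing z0 = -5: P(-5) = 1 + (0.16)(-5) + (0.342)(-5)^2 + (0.07)(-5)^3
  = 1 + (-0.8) + (8.55) + (-8.75) = 0.  So z_0 = -5 is a root, |z_0| = 5.
Divide out the factor (1 + 0.2 z) = (1 - z/z0) (since 1/z0 = -0.2):
  P(z) = (1 + 0.2 z)(1 + (-0.04) z + (0.35) z^2)
  [check: z-coef -0.04 - (-0.2) = 0.16; z^2-coef 0.35 - (-0.2)(-0.04) = 0.342; z^3-coef -(-0.2)(0.35) = 0.07.]
Remaining roots from the quadratic factor 1 + (-0.04) z + (0.35) z^2:
  Set 1 + (-0.04) z + (0.35) z^2 = 0, i.e. a z^2 + b z + c = 0 with a = 0.35, b = -0.04, c = 1.
  Discriminant D = b^2 - 4ac = (-0.04)^2 - 4*(0.35)*1 = 0.0016 - (1.4) = -1.3984.
  D < 0, so the roots are the complex-conjugate pair z = (-b +/- i sqrt(-D)) / (2a) = 0.0571 +/- 1.6893i.
  For a conjugate pair |z|^2 = z * conj(z) = (product of roots) = c/a = 1/(0.35) = 2.857143, so |z| = sqrt(2.857143) = 1.6903 for both roots.
Moduli of all roots: 5.0000, 1.6903, 1.6903.
All moduli strictly greater than 1? Yes.
Verdict: Stationary.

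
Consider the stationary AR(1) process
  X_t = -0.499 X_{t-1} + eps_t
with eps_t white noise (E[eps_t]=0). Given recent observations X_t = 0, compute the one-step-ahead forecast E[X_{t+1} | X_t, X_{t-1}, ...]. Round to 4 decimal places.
E[X_{t+1} \mid \mathcal F_t] = 0.0000

For an AR(p) model X_t = c + sum_i phi_i X_{t-i} + eps_t, the
one-step-ahead conditional mean is
  E[X_{t+1} | X_t, ...] = c + sum_i phi_i X_{t+1-i}.
Substitute known values:
  E[X_{t+1} | ...] = (-0.499) * (0)
                   = 0.0000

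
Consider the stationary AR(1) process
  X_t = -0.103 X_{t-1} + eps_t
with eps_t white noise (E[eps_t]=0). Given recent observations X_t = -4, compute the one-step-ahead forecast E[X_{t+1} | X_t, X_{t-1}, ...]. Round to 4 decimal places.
E[X_{t+1} \mid \mathcal F_t] = 0.4120

For an AR(p) model X_t = c + sum_i phi_i X_{t-i} + eps_t, the
one-step-ahead conditional mean is
  E[X_{t+1} | X_t, ...] = c + sum_i phi_i X_{t+1-i}.
Substitute known values:
  E[X_{t+1} | ...] = (-0.103) * (-4)
                   = 0.4120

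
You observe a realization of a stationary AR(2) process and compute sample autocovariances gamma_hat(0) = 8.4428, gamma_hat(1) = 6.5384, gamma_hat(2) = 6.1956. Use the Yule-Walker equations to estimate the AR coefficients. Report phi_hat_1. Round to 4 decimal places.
\hat\phi_{1} = 0.5150

The Yule-Walker equations for an AR(p) process read, in matrix form,
  Gamma_p phi = r_p,   with   (Gamma_p)_{ij} = gamma(|i - j|),
                       (r_p)_i = gamma(i),   i,j = 1..p.
Substitute the sample gammas (Toeplitz matrix and right-hand side of size 2):
  Gamma_p = [[8.4428, 6.5384], [6.5384, 8.4428]]
  r_p     = [6.5384, 6.1956]
Written out:
  8.4428 phi_1 + 6.5384 phi_2 = 6.5384
  6.5384 phi_1 + 8.4428 phi_2 = 6.1956
Solve by Cramer's rule:
  det = gamma(0)^2 - gamma(1)^2 = (8.4428)^2 - (6.5384)^2 = 71.28087184 - 42.75067456 = 28.53019728
  phi_hat_1 = [gamma(1) gamma(0) - gamma(1) gamma(2)] / det = [(6.5384)(8.4428) - (6.5384)(6.1956)] / 28.53019728 = 14.69309248 / 28.53019728 = 0.515
  phi_hat_2 = [gamma(0) gamma(2) - gamma(1)^2] / det = [(8.4428)(6.1956) - (6.5384)^2] / 28.53019728 = 9.55753712 / 28.53019728 = 0.335
So phi_hat = [0.5150, 0.3350].
Therefore phi_hat_1 = 0.5150.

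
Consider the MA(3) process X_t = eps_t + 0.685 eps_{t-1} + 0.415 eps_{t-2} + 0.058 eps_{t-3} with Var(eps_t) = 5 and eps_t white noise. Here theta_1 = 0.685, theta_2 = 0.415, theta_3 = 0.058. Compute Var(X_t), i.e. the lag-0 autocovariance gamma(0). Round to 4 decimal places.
\gamma(0) = 8.2241

For an MA(q) process X_t = eps_t + sum_i theta_i eps_{t-i} with
Var(eps_t) = sigma^2, the variance is
  gamma(0) = sigma^2 * (1 + sum_i theta_i^2).
  sum_i theta_i^2 = (0.685)^2 + (0.415)^2 + (0.058)^2 = 0.469225 + 0.172225 + 0.003364 = 0.644814.
  gamma(0) = 5 * (1 + 0.644814) = 5 * 1.644814 = 8.22407, which rounds to 8.2241.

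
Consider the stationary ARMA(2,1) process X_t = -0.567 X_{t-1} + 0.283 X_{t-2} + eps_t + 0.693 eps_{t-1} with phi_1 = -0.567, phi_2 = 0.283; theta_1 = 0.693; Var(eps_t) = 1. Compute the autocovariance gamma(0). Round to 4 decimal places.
\gamma(0) = 1.1148

Multiply the model equation by X_{t-k} and take expectations. With theta_0 = psi_0 = 1 and psi_j the MA(infinity) weights, this gives
  gamma(k) - sum_i phi_i gamma(k-i) = c_k,
  c_k = sigma^2 * sum_{j=k..q} theta_j psi_{j-k}   (c_k = 0 for k > q),
using gamma(-m) = gamma(m).
psi-weights needed (psi_j = theta_j + sum_i phi_i psi_{j-i}):
  psi_1 = theta_1 + phi_1 = 0.693 + (-0.567) = 0.126
Right-hand sides:
  c_0 = sigma^2 (1 + theta_1 psi_1) = 1 * (1 + (0.693)(0.126)) = 1 * 1.087318 = 1.087318
  c_1 = sigma^2 theta_1 = 1 * (0.693) = 0.693
  c_2 = 0
Equations for k = 0, 1, 2 (AR order 2, c_2 = 0):
  (E0) gamma(0) = phi_1 gamma(1) + phi_2 gamma(2) + c_0
  (E1) gamma(1) = phi_1 gamma(0) + phi_2 gamma(1) + c_1
  (E2) gamma(2) = phi_1 gamma(1) + phi_2 gamma(0)
From (E1): gamma(1) = A gamma(0) + B with
  A = phi_1 / (1 - phi_2) = -0.567 / 0.717 = -0.790795,   B = c_1 / (1 - phi_2) = 0.693 / 0.717 = 0.966527.
Insert (E2) into (E0): gamma(0) (1 - phi_2^2) = phi_1 (1 + phi_2) gamma(1) + c_0.
  phi_1 (1 + phi_2) = (-0.567)(1.283) = -0.727461,   1 - phi_2^2 = 0.919911.
Replace gamma(1) by A gamma(0) + B and collect gamma(0):
  gamma(0) [0.919911 - (-0.727461)(-0.790795)] = (-0.727461)(0.966527) + 1.087318
  gamma(0) * 0.344638 = 0.384207
  gamma(0) = 0.384207 / 0.344638 = 1.114812.
Therefore gamma(0) = 1.1148 (to 4 decimal places).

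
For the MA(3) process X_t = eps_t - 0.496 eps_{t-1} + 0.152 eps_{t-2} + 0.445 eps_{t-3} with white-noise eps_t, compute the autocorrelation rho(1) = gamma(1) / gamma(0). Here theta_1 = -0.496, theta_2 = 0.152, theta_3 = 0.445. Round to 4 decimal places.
\rho(1) = -0.3434

For an MA(q) process with theta_0 = 1, the autocovariance is
  gamma(k) = sigma^2 * sum_{i=0..q-k} theta_i * theta_{i+k},
and rho(k) = gamma(k) / gamma(0). Sigma^2 cancels.
  numerator   = (1)*(-0.496) + (-0.496)*(0.152) + (0.152)*(0.445) = -0.503752.
  denominator = (1)^2 + (-0.496)^2 + (0.152)^2 + (0.445)^2 = 1.467145.
  rho(1) = -0.503752 / 1.467145 = -0.3434.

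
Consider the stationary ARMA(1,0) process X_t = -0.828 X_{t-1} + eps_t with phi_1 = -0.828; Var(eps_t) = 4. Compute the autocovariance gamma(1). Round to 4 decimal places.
\gamma(1) = -10.5338

Multiply the model equation by X_{t-k} and take expectations. With theta_0 = psi_0 = 1 and psi_j the MA(infinity) weights, this gives
  gamma(k) - sum_i phi_i gamma(k-i) = c_k,
  c_k = sigma^2 * sum_{j=k..q} theta_j psi_{j-k}   (c_k = 0 for k > q),
using gamma(-m) = gamma(m).
Pure AR (q = 0): c_0 = sigma^2 = 4, c_k = 0 for k >= 1.
Equations for k = 0 and k = 1 (AR order 1):
  gamma(0) = phi_1 gamma(1) + c_0
  gamma(1) = phi_1 gamma(0) + c_1
Substituting the second into the first: gamma(0) (1 - phi_1^2) = c_0 + phi_1 c_1, so
  gamma(0) = c_0 / (1 - phi_1^2) = 4 / (1 - (-0.828)^2) = 4 / 0.314416 = 12.721999.
  gamma(1) = phi_1 gamma(0) = (-0.828)(12.721999) = -10.533815.
Therefore gamma(1) = -10.5338 (to 4 decimal places).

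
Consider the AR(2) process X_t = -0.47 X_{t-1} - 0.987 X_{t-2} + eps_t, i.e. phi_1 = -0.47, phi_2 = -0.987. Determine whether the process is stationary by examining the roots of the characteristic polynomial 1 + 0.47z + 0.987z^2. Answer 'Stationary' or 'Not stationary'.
\text{Stationary}

The AR(p) characteristic polynomial is P(z) = 1 + 0.47z + 0.987z^2.
Stationarity requires all roots to lie outside the unit circle, i.e. |z| > 1 for every root.
Set 1 + (0.47) z + (0.987) z^2 = 0, i.e. a z^2 + b z + c = 0 with a = 0.987, b = 0.47, c = 1.
Discriminant D = b^2 - 4ac = (0.47)^2 - 4*(0.987)*1 = 0.2209 - (3.948) = -3.7271.
D < 0, so the roots are the complex-conjugate pair z = (-b +/- i sqrt(-D)) / (2a) = -0.2381 +/- 0.978i.
For a conjugate pair |z|^2 = z * conj(z) = (product of roots) = c/a = 1/(0.987) = 1.013171, so |z| = sqrt(1.013171) = 1.0066 for both roots.
Moduli of all roots: 1.0066, 1.0066.
All moduli strictly greater than 1? Yes.
Verdict: Stationary.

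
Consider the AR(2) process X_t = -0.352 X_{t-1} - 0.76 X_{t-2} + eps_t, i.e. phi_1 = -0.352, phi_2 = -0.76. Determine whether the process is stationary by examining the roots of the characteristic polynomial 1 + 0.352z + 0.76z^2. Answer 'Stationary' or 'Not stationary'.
\text{Stationary}

The AR(p) characteristic polynomial is P(z) = 1 + 0.352z + 0.76z^2.
Stationarity requires all roots to lie outside the unit circle, i.e. |z| > 1 for every root.
Set 1 + (0.352) z + (0.76) z^2 = 0, i.e. a z^2 + b z + c = 0 with a = 0.76, b = 0.352, c = 1.
Discriminant D = b^2 - 4ac = (0.352)^2 - 4*(0.76)*1 = 0.123904 - (3.04) = -2.916096.
D < 0, so the roots are the complex-conjugate pair z = (-b +/- i sqrt(-D)) / (2a) = -0.2316 +/- 1.1235i.
For a conjugate pair |z|^2 = z * conj(z) = (product of roots) = c/a = 1/(0.76) = 1.315789, so |z| = sqrt(1.315789) = 1.1471 for both roots.
Moduli of all roots: 1.1471, 1.1471.
All moduli strictly greater than 1? Yes.
Verdict: Stationary.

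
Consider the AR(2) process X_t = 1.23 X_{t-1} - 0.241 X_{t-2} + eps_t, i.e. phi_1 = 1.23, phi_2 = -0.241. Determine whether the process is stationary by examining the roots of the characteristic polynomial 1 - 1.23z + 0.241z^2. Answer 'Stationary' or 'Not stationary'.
\text{Stationary}

The AR(p) characteristic polynomial is P(z) = 1 - 1.23z + 0.241z^2.
Stationarity requires all roots to lie outside the unit circle, i.e. |z| > 1 for every root.
Set 1 + (-1.23) z + (0.241) z^2 = 0, i.e. a z^2 + b z + c = 0 with a = 0.241, b = -1.23, c = 1.
Discriminant D = b^2 - 4ac = (-1.23)^2 - 4*(0.241)*1 = 1.5129 - (0.964) = 0.5489.
D >= 0, so the roots are real: z = (-b +/- sqrt(D)) / (2a) = (1.23 +/- 0.740878) / (0.482).
  z_1 = (1.23 + 0.740878) / (0.482) = 4.089,   |z_1| = 4.089.
  z_2 = (1.23 - 0.740878) / (0.482) = 1.0148,   |z_2| = 1.0148.
Moduli of all roots: 4.0890, 1.0148.
All moduli strictly greater than 1? Yes.
Verdict: Stationary.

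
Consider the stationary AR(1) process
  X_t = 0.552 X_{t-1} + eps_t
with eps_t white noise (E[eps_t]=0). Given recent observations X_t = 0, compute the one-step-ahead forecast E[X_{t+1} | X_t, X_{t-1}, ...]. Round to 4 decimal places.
E[X_{t+1} \mid \mathcal F_t] = 0.0000

For an AR(p) model X_t = c + sum_i phi_i X_{t-i} + eps_t, the
one-step-ahead conditional mean is
  E[X_{t+1} | X_t, ...] = c + sum_i phi_i X_{t+1-i}.
Substitute known values:
  E[X_{t+1} | ...] = (0.552) * (0)
                   = 0.0000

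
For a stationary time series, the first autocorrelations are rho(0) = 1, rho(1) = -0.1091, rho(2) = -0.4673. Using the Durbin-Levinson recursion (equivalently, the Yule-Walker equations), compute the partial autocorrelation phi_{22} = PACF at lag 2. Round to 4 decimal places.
\phi_{22} = -0.4850

The PACF at lag k is phi_{kk}, the last component of the solution
to the Yule-Walker system G_k phi = r_k where
  (G_k)_{ij} = rho(|i - j|), (r_k)_i = rho(i), i,j = 1..k.
Equivalently, Durbin-Levinson gives phi_{kk} iteratively:
  phi_{11} = rho(1)
  phi_{kk} = [rho(k) - sum_{j=1..k-1} phi_{k-1,j} rho(k-j)]
            / [1 - sum_{j=1..k-1} phi_{k-1,j} rho(j)],
  phi_{k,j} = phi_{k-1,j} - phi_{kk} phi_{k-1,k-j},  j = 1..k-1.
Step k = 1:
  phi_11 = rho(1) = -0.1091.
Step k = 2:
  phi_22 = [rho(2) - phi_11 rho(1)] / [1 - phi_11 rho(1)] = [-0.4673 - (-0.1091)(-0.1091)] / [1 - (-0.1091)(-0.1091)]
         = -0.47920281 / 0.98809719 = -0.485.
Therefore phi_{22} = -0.4850.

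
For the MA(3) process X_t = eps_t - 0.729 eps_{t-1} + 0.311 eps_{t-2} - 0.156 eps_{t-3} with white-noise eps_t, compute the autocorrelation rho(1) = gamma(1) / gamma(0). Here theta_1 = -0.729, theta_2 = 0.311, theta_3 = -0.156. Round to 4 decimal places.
\rho(1) = -0.6077

For an MA(q) process with theta_0 = 1, the autocovariance is
  gamma(k) = sigma^2 * sum_{i=0..q-k} theta_i * theta_{i+k},
and rho(k) = gamma(k) / gamma(0). Sigma^2 cancels.
  numerator   = (1)*(-0.729) + (-0.729)*(0.311) + (0.311)*(-0.156) = -1.004235.
  denominator = (1)^2 + (-0.729)^2 + (0.311)^2 + (-0.156)^2 = 1.652498.
  rho(1) = -1.004235 / 1.652498 = -0.6077.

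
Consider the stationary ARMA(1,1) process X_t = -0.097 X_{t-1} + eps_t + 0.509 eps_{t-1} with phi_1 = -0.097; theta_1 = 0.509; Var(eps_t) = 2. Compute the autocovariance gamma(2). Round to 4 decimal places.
\gamma(2) = -0.0767

Multiply the model equation by X_{t-k} and take expectations. With theta_0 = psi_0 = 1 and psi_j the MA(infinity) weights, this gives
  gamma(k) - sum_i phi_i gamma(k-i) = c_k,
  c_k = sigma^2 * sum_{j=k..q} theta_j psi_{j-k}   (c_k = 0 for k > q),
using gamma(-m) = gamma(m).
psi-weights needed (psi_j = theta_j + sum_i phi_i psi_{j-i}):
  psi_1 = theta_1 + phi_1 = 0.509 + (-0.097) = 0.412
Right-hand sides:
  c_0 = sigma^2 (1 + theta_1 psi_1) = 2 * (1 + (0.509)(0.412)) = 2 * 1.209708 = 2.419416
  c_1 = sigma^2 theta_1 = 2 * (0.509) = 1.018
  c_2 = 0
Equations for k = 0 and k = 1 (AR order 1):
  gamma(0) = phi_1 gamma(1) + c_0
  gamma(1) = phi_1 gamma(0) + c_1
Substituting the second into the first: gamma(0) (1 - phi_1^2) = c_0 + phi_1 c_1, so
  gamma(0) = (c_0 + phi_1 c_1) / (1 - phi_1^2) = (2.419416 + (-0.097)(1.018)) / (1 - (-0.097)^2) = 2.32067 / 0.990591 = 2.342713.
  gamma(1) = phi_1 gamma(0) + c_1 = (-0.097)(2.342713) + (1.018) = 0.790757.
For k = 2 (> q): gamma(2) = phi_1 gamma(1) = (-0.097)(0.790757) = -0.076703.
Therefore gamma(2) = -0.0767 (to 4 decimal places).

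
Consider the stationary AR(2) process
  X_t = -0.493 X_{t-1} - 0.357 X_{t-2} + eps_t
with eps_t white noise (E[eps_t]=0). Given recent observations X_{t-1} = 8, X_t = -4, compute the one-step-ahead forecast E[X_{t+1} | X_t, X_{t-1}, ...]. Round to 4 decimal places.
E[X_{t+1} \mid \mathcal F_t] = -0.8840

For an AR(p) model X_t = c + sum_i phi_i X_{t-i} + eps_t, the
one-step-ahead conditional mean is
  E[X_{t+1} | X_t, ...] = c + sum_i phi_i X_{t+1-i}.
Substitute known values:
  E[X_{t+1} | ...] = (-0.493) * (-4) + (-0.357) * (8)
                   = -0.8840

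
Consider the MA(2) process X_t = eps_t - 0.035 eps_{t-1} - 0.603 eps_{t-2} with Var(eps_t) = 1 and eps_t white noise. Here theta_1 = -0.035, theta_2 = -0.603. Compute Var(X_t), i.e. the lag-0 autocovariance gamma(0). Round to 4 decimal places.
\gamma(0) = 1.3648

For an MA(q) process X_t = eps_t + sum_i theta_i eps_{t-i} with
Var(eps_t) = sigma^2, the variance is
  gamma(0) = sigma^2 * (1 + sum_i theta_i^2).
  sum_i theta_i^2 = (-0.035)^2 + (-0.603)^2 = 0.001225 + 0.363609 = 0.364834.
  gamma(0) = 1 * (1 + 0.364834) = 1 * 1.364834 = 1.364834, which rounds to 1.3648.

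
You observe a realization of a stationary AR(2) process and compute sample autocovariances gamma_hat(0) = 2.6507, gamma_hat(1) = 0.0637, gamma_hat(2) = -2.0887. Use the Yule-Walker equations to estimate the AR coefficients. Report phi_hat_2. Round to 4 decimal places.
\hat\phi_{2} = -0.7890

The Yule-Walker equations for an AR(p) process read, in matrix form,
  Gamma_p phi = r_p,   with   (Gamma_p)_{ij} = gamma(|i - j|),
                       (r_p)_i = gamma(i),   i,j = 1..p.
Substitute the sample gammas (Toeplitz matrix and right-hand side of size 2):
  Gamma_p = [[2.6507, 0.0637], [0.0637, 2.6507]]
  r_p     = [0.0637, -2.0887]
Written out:
  2.6507 phi_1 + 0.0637 phi_2 = 0.0637
  0.0637 phi_1 + 2.6507 phi_2 = -2.0887
Solve by Cramer's rule:
  det = gamma(0)^2 - gamma(1)^2 = (2.6507)^2 - (0.0637)^2 = 7.02621049 - 0.00405769 = 7.0221528
  phi_hat_1 = [gamma(1) gamma(0) - gamma(1) gamma(2)] / det = [(0.0637)(2.6507) - (0.0637)(-2.0887)] / 7.0221528 = 0.30189978 / 7.0221528 = 0.043
  phi_hat_2 = [gamma(0) gamma(2) - gamma(1)^2] / det = [(2.6507)(-2.0887) - (0.0637)^2] / 7.0221528 = -5.54057478 / 7.0221528 = -0.789
So phi_hat = [0.0430, -0.7890].
Therefore phi_hat_2 = -0.7890.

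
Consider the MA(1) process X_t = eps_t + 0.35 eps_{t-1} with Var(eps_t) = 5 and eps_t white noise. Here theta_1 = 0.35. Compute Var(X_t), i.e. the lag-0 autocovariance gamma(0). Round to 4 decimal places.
\gamma(0) = 5.6125

For an MA(q) process X_t = eps_t + sum_i theta_i eps_{t-i} with
Var(eps_t) = sigma^2, the variance is
  gamma(0) = sigma^2 * (1 + sum_i theta_i^2).
  sum_i theta_i^2 = (0.35)^2 = 0.1225.
  gamma(0) = 5 * (1 + 0.1225) = 5 * 1.1225 = 5.6125.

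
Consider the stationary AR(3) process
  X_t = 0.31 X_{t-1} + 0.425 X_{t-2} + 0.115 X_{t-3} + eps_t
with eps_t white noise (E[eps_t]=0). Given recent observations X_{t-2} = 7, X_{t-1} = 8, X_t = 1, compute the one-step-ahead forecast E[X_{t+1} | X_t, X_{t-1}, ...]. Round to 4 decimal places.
E[X_{t+1} \mid \mathcal F_t] = 4.5150

For an AR(p) model X_t = c + sum_i phi_i X_{t-i} + eps_t, the
one-step-ahead conditional mean is
  E[X_{t+1} | X_t, ...] = c + sum_i phi_i X_{t+1-i}.
Substitute known values:
  E[X_{t+1} | ...] = (0.31) * (1) + (0.425) * (8) + (0.115) * (7)
                   = 4.5150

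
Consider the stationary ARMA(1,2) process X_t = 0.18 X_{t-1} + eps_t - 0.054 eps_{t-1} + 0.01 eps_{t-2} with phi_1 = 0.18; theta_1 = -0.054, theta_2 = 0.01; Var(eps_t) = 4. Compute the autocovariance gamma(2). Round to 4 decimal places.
\gamma(2) = 0.1338

Multiply the model equation by X_{t-k} and take expectations. With theta_0 = psi_0 = 1 and psi_j the MA(infinity) weights, this gives
  gamma(k) - sum_i phi_i gamma(k-i) = c_k,
  c_k = sigma^2 * sum_{j=k..q} theta_j psi_{j-k}   (c_k = 0 for k > q),
using gamma(-m) = gamma(m).
psi-weights needed (psi_j = theta_j + sum_i phi_i psi_{j-i}):
  psi_1 = theta_1 + phi_1 = -0.054 + (0.18) = 0.126
  psi_2 = theta_2 + phi_1 psi_1 = 0.01 + (0.18)(0.126) = 0.03268
Right-hand sides:
  c_0 = sigma^2 (1 + theta_1 psi_1 + theta_2 psi_2) = 4 * (1 + (-0.054)(0.126) + (0.01)(0.03268)) = 4 * 0.993523 = 3.974091
  c_1 = sigma^2 (theta_1 + theta_2 psi_1) = 4 * (-0.054 + (0.01)(0.126)) = -0.21096
  c_2 = sigma^2 theta_2 = 4 * (0.01) = 0.04
Equations for k = 0 and k = 1 (AR order 1):
  gamma(0) = phi_1 gamma(1) + c_0
  gamma(1) = phi_1 gamma(0) + c_1
Substituting the second into the first: gamma(0) (1 - phi_1^2) = c_0 + phi_1 c_1, so
  gamma(0) = (c_0 + phi_1 c_1) / (1 - phi_1^2) = (3.974091 + (0.18)(-0.21096)) / (1 - (0.18)^2) = 3.936118 / 0.9676 = 4.067919.
  gamma(1) = phi_1 gamma(0) + c_1 = (0.18)(4.067919) + (-0.21096) = 0.521265.
For k = 2: gamma(2) = phi_1 gamma(1) + c_2
  = (0.18)(0.521265) + (0.04) = 0.133828.
Therefore gamma(2) = 0.1338 (to 4 decimal places).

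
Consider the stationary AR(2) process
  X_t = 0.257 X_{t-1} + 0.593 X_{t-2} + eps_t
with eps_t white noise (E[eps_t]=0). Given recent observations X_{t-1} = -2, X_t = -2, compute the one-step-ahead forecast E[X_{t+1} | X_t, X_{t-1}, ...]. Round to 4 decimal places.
E[X_{t+1} \mid \mathcal F_t] = -1.7000

For an AR(p) model X_t = c + sum_i phi_i X_{t-i} + eps_t, the
one-step-ahead conditional mean is
  E[X_{t+1} | X_t, ...] = c + sum_i phi_i X_{t+1-i}.
Substitute known values:
  E[X_{t+1} | ...] = (0.257) * (-2) + (0.593) * (-2)
                   = -1.7000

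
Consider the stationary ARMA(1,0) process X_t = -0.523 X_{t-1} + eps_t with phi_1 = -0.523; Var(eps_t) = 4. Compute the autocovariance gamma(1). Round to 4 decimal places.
\gamma(1) = -2.8797

Multiply the model equation by X_{t-k} and take expectations. With theta_0 = psi_0 = 1 and psi_j the MA(infinity) weights, this gives
  gamma(k) - sum_i phi_i gamma(k-i) = c_k,
  c_k = sigma^2 * sum_{j=k..q} theta_j psi_{j-k}   (c_k = 0 for k > q),
using gamma(-m) = gamma(m).
Pure AR (q = 0): c_0 = sigma^2 = 4, c_k = 0 for k >= 1.
Equations for k = 0 and k = 1 (AR order 1):
  gamma(0) = phi_1 gamma(1) + c_0
  gamma(1) = phi_1 gamma(0) + c_1
Substituting the second into the first: gamma(0) (1 - phi_1^2) = c_0 + phi_1 c_1, so
  gamma(0) = c_0 / (1 - phi_1^2) = 4 / (1 - (-0.523)^2) = 4 / 0.726471 = 5.50607.
  gamma(1) = phi_1 gamma(0) = (-0.523)(5.50607) = -2.879674.
Therefore gamma(1) = -2.8797 (to 4 decimal places).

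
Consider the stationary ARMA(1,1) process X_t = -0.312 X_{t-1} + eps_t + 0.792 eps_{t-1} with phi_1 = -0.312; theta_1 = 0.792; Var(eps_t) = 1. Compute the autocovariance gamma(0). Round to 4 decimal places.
\gamma(0) = 1.2552

Multiply the model equation by X_{t-k} and take expectations. With theta_0 = psi_0 = 1 and psi_j the MA(infinity) weights, this gives
  gamma(k) - sum_i phi_i gamma(k-i) = c_k,
  c_k = sigma^2 * sum_{j=k..q} theta_j psi_{j-k}   (c_k = 0 for k > q),
using gamma(-m) = gamma(m).
psi-weights needed (psi_j = theta_j + sum_i phi_i psi_{j-i}):
  psi_1 = theta_1 + phi_1 = 0.792 + (-0.312) = 0.48
Right-hand sides:
  c_0 = sigma^2 (1 + theta_1 psi_1) = 1 * (1 + (0.792)(0.48)) = 1 * 1.38016 = 1.38016
  c_1 = sigma^2 theta_1 = 1 * (0.792) = 0.792
  c_2 = 0
Equations for k = 0 and k = 1 (AR order 1):
  gamma(0) = phi_1 gamma(1) + c_0
  gamma(1) = phi_1 gamma(0) + c_1
Substituting the second into the first: gamma(0) (1 - phi_1^2) = c_0 + phi_1 c_1, so
  gamma(0) = (c_0 + phi_1 c_1) / (1 - phi_1^2) = (1.38016 + (-0.312)(0.792)) / (1 - (-0.312)^2) = 1.133056 / 0.902656 = 1.255247.
Therefore gamma(0) = 1.2552 (to 4 decimal places).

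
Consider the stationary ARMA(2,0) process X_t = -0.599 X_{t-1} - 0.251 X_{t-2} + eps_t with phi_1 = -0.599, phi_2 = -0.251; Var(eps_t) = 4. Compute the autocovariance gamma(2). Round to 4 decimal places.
\gamma(2) = 0.1984

Multiply the model equation by X_{t-k} and take expectations. With theta_0 = psi_0 = 1 and psi_j the MA(infinity) weights, this gives
  gamma(k) - sum_i phi_i gamma(k-i) = c_k,
  c_k = sigma^2 * sum_{j=k..q} theta_j psi_{j-k}   (c_k = 0 for k > q),
using gamma(-m) = gamma(m).
Pure AR (q = 0): c_0 = sigma^2 = 4, c_k = 0 for k >= 1.
Equations for k = 0, 1, 2 (AR order 2, c_2 = 0):
  (E0) gamma(0) = phi_1 gamma(1) + phi_2 gamma(2) + c_0
  (E1) gamma(1) = phi_1 gamma(0) + phi_2 gamma(1) + c_1
  (E2) gamma(2) = phi_1 gamma(1) + phi_2 gamma(0)
From (E1): gamma(1) = A gamma(0) + B with
  A = phi_1 / (1 - phi_2) = -0.599 / 1.251 = -0.478817,   B = c_1 / (1 - phi_2) = 0 / 1.251 = 0.
Insert (E2) into (E0): gamma(0) (1 - phi_2^2) = phi_1 (1 + phi_2) gamma(1) + c_0.
  phi_1 (1 + phi_2) = (-0.599)(0.749) = -0.448651,   1 - phi_2^2 = 0.936999.
Replace gamma(1) by A gamma(0) + B and collect gamma(0):
  gamma(0) [0.936999 - (-0.448651)(-0.478817)] = c_0 = 4
  gamma(0) * 0.722177 = 4
  gamma(0) = 4 / 0.722177 = 5.538806.
  gamma(1) = A gamma(0) = (-0.478817)(5.538806) = -2.652074.
  gamma(2) = phi_1 gamma(1) + phi_2 gamma(0) = (-0.599)(-2.652074) + (-0.251)(5.538806) = 0.198352.
Therefore gamma(2) = 0.1984 (to 4 decimal places).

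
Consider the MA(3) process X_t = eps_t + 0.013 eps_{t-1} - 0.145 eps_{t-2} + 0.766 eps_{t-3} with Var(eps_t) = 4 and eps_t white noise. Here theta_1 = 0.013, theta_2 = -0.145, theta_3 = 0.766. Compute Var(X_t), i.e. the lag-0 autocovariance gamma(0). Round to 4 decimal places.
\gamma(0) = 6.4318

For an MA(q) process X_t = eps_t + sum_i theta_i eps_{t-i} with
Var(eps_t) = sigma^2, the variance is
  gamma(0) = sigma^2 * (1 + sum_i theta_i^2).
  sum_i theta_i^2 = (0.013)^2 + (-0.145)^2 + (0.766)^2 = 0.000169 + 0.021025 + 0.586756 = 0.60795.
  gamma(0) = 4 * (1 + 0.60795) = 4 * 1.60795 = 6.4318.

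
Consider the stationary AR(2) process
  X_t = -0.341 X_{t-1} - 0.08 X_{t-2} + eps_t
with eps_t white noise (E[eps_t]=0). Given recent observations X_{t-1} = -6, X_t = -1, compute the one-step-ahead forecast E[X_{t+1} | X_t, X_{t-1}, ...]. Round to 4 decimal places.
E[X_{t+1} \mid \mathcal F_t] = 0.8210

For an AR(p) model X_t = c + sum_i phi_i X_{t-i} + eps_t, the
one-step-ahead conditional mean is
  E[X_{t+1} | X_t, ...] = c + sum_i phi_i X_{t+1-i}.
Substitute known values:
  E[X_{t+1} | ...] = (-0.341) * (-1) + (-0.08) * (-6)
                   = 0.8210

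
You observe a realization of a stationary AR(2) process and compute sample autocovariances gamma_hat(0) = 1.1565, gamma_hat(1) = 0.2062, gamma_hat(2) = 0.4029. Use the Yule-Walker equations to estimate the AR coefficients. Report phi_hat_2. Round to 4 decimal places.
\hat\phi_{2} = 0.3270

The Yule-Walker equations for an AR(p) process read, in matrix form,
  Gamma_p phi = r_p,   with   (Gamma_p)_{ij} = gamma(|i - j|),
                       (r_p)_i = gamma(i),   i,j = 1..p.
Substitute the sample gammas (Toeplitz matrix and right-hand side of size 2):
  Gamma_p = [[1.1565, 0.2062], [0.2062, 1.1565]]
  r_p     = [0.2062, 0.4029]
Written out:
  1.1565 phi_1 + 0.2062 phi_2 = 0.2062
  0.2062 phi_1 + 1.1565 phi_2 = 0.4029
Solve by Cramer's rule:
  det = gamma(0)^2 - gamma(1)^2 = (1.1565)^2 - (0.2062)^2 = 1.33749225 - 0.04251844 = 1.29497381
  phi_hat_1 = [gamma(1) gamma(0) - gamma(1) gamma(2)] / det = [(0.2062)(1.1565) - (0.2062)(0.4029)] / 1.29497381 = 0.15539232 / 1.29497381 = 0.12
  phi_hat_2 = [gamma(0) gamma(2) - gamma(1)^2] / det = [(1.1565)(0.4029) - (0.2062)^2] / 1.29497381 = 0.42343541 / 1.29497381 = 0.327
So phi_hat = [0.1200, 0.3270].
Therefore phi_hat_2 = 0.3270.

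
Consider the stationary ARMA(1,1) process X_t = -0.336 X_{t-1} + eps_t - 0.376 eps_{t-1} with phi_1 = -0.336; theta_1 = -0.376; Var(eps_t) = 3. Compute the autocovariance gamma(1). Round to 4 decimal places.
\gamma(1) = -2.7120

Multiply the model equation by X_{t-k} and take expectations. With theta_0 = psi_0 = 1 and psi_j the MA(infinity) weights, this gives
  gamma(k) - sum_i phi_i gamma(k-i) = c_k,
  c_k = sigma^2 * sum_{j=k..q} theta_j psi_{j-k}   (c_k = 0 for k > q),
using gamma(-m) = gamma(m).
psi-weights needed (psi_j = theta_j + sum_i phi_i psi_{j-i}):
  psi_1 = theta_1 + phi_1 = -0.376 + (-0.336) = -0.712
Right-hand sides:
  c_0 = sigma^2 (1 + theta_1 psi_1) = 3 * (1 + (-0.376)(-0.712)) = 3 * 1.267712 = 3.803136
  c_1 = sigma^2 theta_1 = 3 * (-0.376) = -1.128
  c_2 = 0
Equations for k = 0 and k = 1 (AR order 1):
  gamma(0) = phi_1 gamma(1) + c_0
  gamma(1) = phi_1 gamma(0) + c_1
Substituting the second into the first: gamma(0) (1 - phi_1^2) = c_0 + phi_1 c_1, so
  gamma(0) = (c_0 + phi_1 c_1) / (1 - phi_1^2) = (3.803136 + (-0.336)(-1.128)) / (1 - (-0.336)^2) = 4.182144 / 0.887104 = 4.714378.
  gamma(1) = phi_1 gamma(0) + c_1 = (-0.336)(4.714378) + (-1.128) = -2.712031.
Therefore gamma(1) = -2.7120 (to 4 decimal places).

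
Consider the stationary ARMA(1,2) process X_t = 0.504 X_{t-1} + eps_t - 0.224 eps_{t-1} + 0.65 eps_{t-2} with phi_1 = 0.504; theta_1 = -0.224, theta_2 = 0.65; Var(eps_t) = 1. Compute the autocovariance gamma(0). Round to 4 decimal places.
\gamma(0) = 1.9174

Multiply the model equation by X_{t-k} and take expectations. With theta_0 = psi_0 = 1 and psi_j the MA(infinity) weights, this gives
  gamma(k) - sum_i phi_i gamma(k-i) = c_k,
  c_k = sigma^2 * sum_{j=k..q} theta_j psi_{j-k}   (c_k = 0 for k > q),
using gamma(-m) = gamma(m).
psi-weights needed (psi_j = theta_j + sum_i phi_i psi_{j-i}):
  psi_1 = theta_1 + phi_1 = -0.224 + (0.504) = 0.28
  psi_2 = theta_2 + phi_1 psi_1 = 0.65 + (0.504)(0.28) = 0.79112
Right-hand sides:
  c_0 = sigma^2 (1 + theta_1 psi_1 + theta_2 psi_2) = 1 * (1 + (-0.224)(0.28) + (0.65)(0.79112)) = 1 * 1.451508 = 1.451508
  c_1 = sigma^2 (theta_1 + theta_2 psi_1) = 1 * (-0.224 + (0.65)(0.28)) = -0.042
  c_2 = sigma^2 theta_2 = 1 * (0.65) = 0.65
Equations for k = 0 and k = 1 (AR order 1):
  gamma(0) = phi_1 gamma(1) + c_0
  gamma(1) = phi_1 gamma(0) + c_1
Substituting the second into the first: gamma(0) (1 - phi_1^2) = c_0 + phi_1 c_1, so
  gamma(0) = (c_0 + phi_1 c_1) / (1 - phi_1^2) = (1.451508 + (0.504)(-0.042)) / (1 - (0.504)^2) = 1.43034 / 0.745984 = 1.917387.
Therefore gamma(0) = 1.9174 (to 4 decimal places).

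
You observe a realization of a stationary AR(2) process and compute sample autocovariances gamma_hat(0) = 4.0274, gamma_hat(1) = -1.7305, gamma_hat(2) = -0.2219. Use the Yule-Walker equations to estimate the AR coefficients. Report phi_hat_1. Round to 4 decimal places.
\hat\phi_{1} = -0.5560

The Yule-Walker equations for an AR(p) process read, in matrix form,
  Gamma_p phi = r_p,   with   (Gamma_p)_{ij} = gamma(|i - j|),
                       (r_p)_i = gamma(i),   i,j = 1..p.
Substitute the sample gammas (Toeplitz matrix and right-hand side of size 2):
  Gamma_p = [[4.0274, -1.7305], [-1.7305, 4.0274]]
  r_p     = [-1.7305, -0.2219]
Written out:
  4.0274 phi_1 - 1.7305 phi_2 = -1.7305
  -1.7305 phi_1 + 4.0274 phi_2 = -0.2219
Solve by Cramer's rule:
  det = gamma(0)^2 - gamma(1)^2 = (4.0274)^2 - (-1.7305)^2 = 16.21995076 - 2.99463025 = 13.22532051
  phi_hat_1 = [gamma(1) gamma(0) - gamma(1) gamma(2)] / det = [(-1.7305)(4.0274) - (-1.7305)(-0.2219)] / 13.22532051 = -7.35341365 / 13.22532051 = -0.556
  phi_hat_2 = [gamma(0) gamma(2) - gamma(1)^2] / det = [(4.0274)(-0.2219) - (-1.7305)^2] / 13.22532051 = -3.88831031 / 13.22532051 = -0.294
So phi_hat = [-0.5560, -0.2940].
Therefore phi_hat_1 = -0.5560.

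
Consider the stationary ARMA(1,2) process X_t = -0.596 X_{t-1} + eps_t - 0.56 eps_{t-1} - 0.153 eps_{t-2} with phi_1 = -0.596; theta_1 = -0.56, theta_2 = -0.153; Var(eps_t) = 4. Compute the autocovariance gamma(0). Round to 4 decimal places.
\gamma(0) = 11.1275

Multiply the model equation by X_{t-k} and take expectations. With theta_0 = psi_0 = 1 and psi_j the MA(infinity) weights, this gives
  gamma(k) - sum_i phi_i gamma(k-i) = c_k,
  c_k = sigma^2 * sum_{j=k..q} theta_j psi_{j-k}   (c_k = 0 for k > q),
using gamma(-m) = gamma(m).
psi-weights needed (psi_j = theta_j + sum_i phi_i psi_{j-i}):
  psi_1 = theta_1 + phi_1 = -0.56 + (-0.596) = -1.156
  psi_2 = theta_2 + phi_1 psi_1 = -0.153 + (-0.596)(-1.156) = 0.535976
Right-hand sides:
  c_0 = sigma^2 (1 + theta_1 psi_1 + theta_2 psi_2) = 4 * (1 + (-0.56)(-1.156) + (-0.153)(0.535976)) = 4 * 1.565356 = 6.261423
  c_1 = sigma^2 (theta_1 + theta_2 psi_1) = 4 * (-0.56 + (-0.153)(-1.156)) = -1.532528
  c_2 = sigma^2 theta_2 = 4 * (-0.153) = -0.612
Equations for k = 0 and k = 1 (AR order 1):
  gamma(0) = phi_1 gamma(1) + c_0
  gamma(1) = phi_1 gamma(0) + c_1
Substituting the second into the first: gamma(0) (1 - phi_1^2) = c_0 + phi_1 c_1, so
  gamma(0) = (c_0 + phi_1 c_1) / (1 - phi_1^2) = (6.261423 + (-0.596)(-1.532528)) / (1 - (-0.596)^2) = 7.174809 / 0.644784 = 11.127462.
Therefore gamma(0) = 11.1275 (to 4 decimal places).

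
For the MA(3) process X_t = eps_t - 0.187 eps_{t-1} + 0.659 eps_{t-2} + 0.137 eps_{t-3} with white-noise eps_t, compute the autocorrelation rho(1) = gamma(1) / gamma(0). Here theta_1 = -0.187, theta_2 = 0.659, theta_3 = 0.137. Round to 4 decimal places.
\rho(1) = -0.1478

For an MA(q) process with theta_0 = 1, the autocovariance is
  gamma(k) = sigma^2 * sum_{i=0..q-k} theta_i * theta_{i+k},
and rho(k) = gamma(k) / gamma(0). Sigma^2 cancels.
  numerator   = (1)*(-0.187) + (-0.187)*(0.659) + (0.659)*(0.137) = -0.21995.
  denominator = (1)^2 + (-0.187)^2 + (0.659)^2 + (0.137)^2 = 1.488019.
  rho(1) = -0.21995 / 1.488019 = -0.1478.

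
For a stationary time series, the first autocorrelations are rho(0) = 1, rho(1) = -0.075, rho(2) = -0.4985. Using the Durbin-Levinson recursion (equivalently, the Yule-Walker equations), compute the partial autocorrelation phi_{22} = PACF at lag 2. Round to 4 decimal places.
\phi_{22} = -0.5070

The PACF at lag k is phi_{kk}, the last component of the solution
to the Yule-Walker system G_k phi = r_k where
  (G_k)_{ij} = rho(|i - j|), (r_k)_i = rho(i), i,j = 1..k.
Equivalently, Durbin-Levinson gives phi_{kk} iteratively:
  phi_{11} = rho(1)
  phi_{kk} = [rho(k) - sum_{j=1..k-1} phi_{k-1,j} rho(k-j)]
            / [1 - sum_{j=1..k-1} phi_{k-1,j} rho(j)],
  phi_{k,j} = phi_{k-1,j} - phi_{kk} phi_{k-1,k-j},  j = 1..k-1.
Step k = 1:
  phi_11 = rho(1) = -0.075.
Step k = 2:
  phi_22 = [rho(2) - phi_11 rho(1)] / [1 - phi_11 rho(1)] = [-0.4985 - (-0.075)(-0.075)] / [1 - (-0.075)(-0.075)]
         = -0.504125 / 0.994375 = -0.507.
Therefore phi_{22} = -0.5070.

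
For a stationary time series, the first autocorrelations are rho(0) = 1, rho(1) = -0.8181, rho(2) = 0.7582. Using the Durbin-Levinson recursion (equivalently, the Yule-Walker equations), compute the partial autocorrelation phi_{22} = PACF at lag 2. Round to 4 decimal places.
\phi_{22} = 0.2689

The PACF at lag k is phi_{kk}, the last component of the solution
to the Yule-Walker system G_k phi = r_k where
  (G_k)_{ij} = rho(|i - j|), (r_k)_i = rho(i), i,j = 1..k.
Equivalently, Durbin-Levinson gives phi_{kk} iteratively:
  phi_{11} = rho(1)
  phi_{kk} = [rho(k) - sum_{j=1..k-1} phi_{k-1,j} rho(k-j)]
            / [1 - sum_{j=1..k-1} phi_{k-1,j} rho(j)],
  phi_{k,j} = phi_{k-1,j} - phi_{kk} phi_{k-1,k-j},  j = 1..k-1.
Step k = 1:
  phi_11 = rho(1) = -0.8181.
Step k = 2:
  phi_22 = [rho(2) - phi_11 rho(1)] / [1 - phi_11 rho(1)] = [0.7582 - (-0.8181)(-0.8181)] / [1 - (-0.8181)(-0.8181)]
         = 0.08891239 / 0.33071239 = 0.2689.
Therefore phi_{22} = 0.2689.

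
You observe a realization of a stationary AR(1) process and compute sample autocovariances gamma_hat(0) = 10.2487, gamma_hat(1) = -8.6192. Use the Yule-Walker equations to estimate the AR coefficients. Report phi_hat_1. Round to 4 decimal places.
\hat\phi_{1} = -0.8410

The Yule-Walker equations for an AR(p) process read, in matrix form,
  Gamma_p phi = r_p,   with   (Gamma_p)_{ij} = gamma(|i - j|),
                       (r_p)_i = gamma(i),   i,j = 1..p.
Substitute the sample gammas (Toeplitz matrix and right-hand side of size 1):
  Gamma_p = [[10.2487]]
  r_p     = [-8.6192]
With p = 1 this is the single equation gamma(0) phi_1 = gamma(1):
  phi_hat_1 = gamma(1) / gamma(0) = -8.6192 / 10.2487 = -0.8410.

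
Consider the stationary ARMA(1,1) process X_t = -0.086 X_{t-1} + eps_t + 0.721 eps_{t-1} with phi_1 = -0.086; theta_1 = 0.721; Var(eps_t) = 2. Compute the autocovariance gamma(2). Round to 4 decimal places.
\gamma(2) = -0.1032

Multiply the model equation by X_{t-k} and take expectations. With theta_0 = psi_0 = 1 and psi_j the MA(infinity) weights, this gives
  gamma(k) - sum_i phi_i gamma(k-i) = c_k,
  c_k = sigma^2 * sum_{j=k..q} theta_j psi_{j-k}   (c_k = 0 for k > q),
using gamma(-m) = gamma(m).
psi-weights needed (psi_j = theta_j + sum_i phi_i psi_{j-i}):
  psi_1 = theta_1 + phi_1 = 0.721 + (-0.086) = 0.635
Right-hand sides:
  c_0 = sigma^2 (1 + theta_1 psi_1) = 2 * (1 + (0.721)(0.635)) = 2 * 1.457835 = 2.91567
  c_1 = sigma^2 theta_1 = 2 * (0.721) = 1.442
  c_2 = 0
Equations for k = 0 and k = 1 (AR order 1):
  gamma(0) = phi_1 gamma(1) + c_0
  gamma(1) = phi_1 gamma(0) + c_1
Substituting the second into the first: gamma(0) (1 - phi_1^2) = c_0 + phi_1 c_1, so
  gamma(0) = (c_0 + phi_1 c_1) / (1 - phi_1^2) = (2.91567 + (-0.086)(1.442)) / (1 - (-0.086)^2) = 2.791658 / 0.992604 = 2.812459.
  gamma(1) = phi_1 gamma(0) + c_1 = (-0.086)(2.812459) + (1.442) = 1.200129.
For k = 2 (> q): gamma(2) = phi_1 gamma(1) = (-0.086)(1.200129) = -0.103211.
Therefore gamma(2) = -0.1032 (to 4 decimal places).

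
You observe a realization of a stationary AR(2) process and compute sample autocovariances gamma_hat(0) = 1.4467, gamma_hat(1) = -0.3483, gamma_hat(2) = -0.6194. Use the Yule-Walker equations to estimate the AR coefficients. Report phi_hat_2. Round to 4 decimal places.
\hat\phi_{2} = -0.5160

The Yule-Walker equations for an AR(p) process read, in matrix form,
  Gamma_p phi = r_p,   with   (Gamma_p)_{ij} = gamma(|i - j|),
                       (r_p)_i = gamma(i),   i,j = 1..p.
Substitute the sample gammas (Toeplitz matrix and right-hand side of size 2):
  Gamma_p = [[1.4467, -0.3483], [-0.3483, 1.4467]]
  r_p     = [-0.3483, -0.6194]
Written out:
  1.4467 phi_1 - 0.3483 phi_2 = -0.3483
  -0.3483 phi_1 + 1.4467 phi_2 = -0.6194
Solve by Cramer's rule:
  det = gamma(0)^2 - gamma(1)^2 = (1.4467)^2 - (-0.3483)^2 = 2.09294089 - 0.12131289 = 1.971628
  phi_hat_1 = [gamma(1) gamma(0) - gamma(1) gamma(2)] / det = [(-0.3483)(1.4467) - (-0.3483)(-0.6194)] / 1.971628 = -0.71962263 / 1.971628 = -0.365
  phi_hat_2 = [gamma(0) gamma(2) - gamma(1)^2] / det = [(1.4467)(-0.6194) - (-0.3483)^2] / 1.971628 = -1.01739887 / 1.971628 = -0.516
So phi_hat = [-0.3650, -0.5160].
Therefore phi_hat_2 = -0.5160.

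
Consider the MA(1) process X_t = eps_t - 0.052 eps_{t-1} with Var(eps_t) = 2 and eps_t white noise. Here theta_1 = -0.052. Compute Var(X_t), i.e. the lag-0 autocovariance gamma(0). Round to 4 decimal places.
\gamma(0) = 2.0054

For an MA(q) process X_t = eps_t + sum_i theta_i eps_{t-i} with
Var(eps_t) = sigma^2, the variance is
  gamma(0) = sigma^2 * (1 + sum_i theta_i^2).
  sum_i theta_i^2 = (-0.052)^2 = 0.002704.
  gamma(0) = 2 * (1 + 0.002704) = 2 * 1.002704 = 2.005408, which rounds to 2.0054.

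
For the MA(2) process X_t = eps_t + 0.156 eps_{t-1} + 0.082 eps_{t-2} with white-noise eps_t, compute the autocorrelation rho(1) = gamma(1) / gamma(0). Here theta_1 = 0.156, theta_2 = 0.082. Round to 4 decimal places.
\rho(1) = 0.1637

For an MA(q) process with theta_0 = 1, the autocovariance is
  gamma(k) = sigma^2 * sum_{i=0..q-k} theta_i * theta_{i+k},
and rho(k) = gamma(k) / gamma(0). Sigma^2 cancels.
  numerator   = (1)*(0.156) + (0.156)*(0.082) = 0.168792.
  denominator = (1)^2 + (0.156)^2 + (0.082)^2 = 1.03106.
  rho(1) = 0.168792 / 1.03106 = 0.1637.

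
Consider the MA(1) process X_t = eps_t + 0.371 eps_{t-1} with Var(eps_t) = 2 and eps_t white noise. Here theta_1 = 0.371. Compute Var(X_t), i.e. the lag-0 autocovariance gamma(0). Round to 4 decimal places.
\gamma(0) = 2.2753

For an MA(q) process X_t = eps_t + sum_i theta_i eps_{t-i} with
Var(eps_t) = sigma^2, the variance is
  gamma(0) = sigma^2 * (1 + sum_i theta_i^2).
  sum_i theta_i^2 = (0.371)^2 = 0.137641.
  gamma(0) = 2 * (1 + 0.137641) = 2 * 1.137641 = 2.275282, which rounds to 2.2753.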